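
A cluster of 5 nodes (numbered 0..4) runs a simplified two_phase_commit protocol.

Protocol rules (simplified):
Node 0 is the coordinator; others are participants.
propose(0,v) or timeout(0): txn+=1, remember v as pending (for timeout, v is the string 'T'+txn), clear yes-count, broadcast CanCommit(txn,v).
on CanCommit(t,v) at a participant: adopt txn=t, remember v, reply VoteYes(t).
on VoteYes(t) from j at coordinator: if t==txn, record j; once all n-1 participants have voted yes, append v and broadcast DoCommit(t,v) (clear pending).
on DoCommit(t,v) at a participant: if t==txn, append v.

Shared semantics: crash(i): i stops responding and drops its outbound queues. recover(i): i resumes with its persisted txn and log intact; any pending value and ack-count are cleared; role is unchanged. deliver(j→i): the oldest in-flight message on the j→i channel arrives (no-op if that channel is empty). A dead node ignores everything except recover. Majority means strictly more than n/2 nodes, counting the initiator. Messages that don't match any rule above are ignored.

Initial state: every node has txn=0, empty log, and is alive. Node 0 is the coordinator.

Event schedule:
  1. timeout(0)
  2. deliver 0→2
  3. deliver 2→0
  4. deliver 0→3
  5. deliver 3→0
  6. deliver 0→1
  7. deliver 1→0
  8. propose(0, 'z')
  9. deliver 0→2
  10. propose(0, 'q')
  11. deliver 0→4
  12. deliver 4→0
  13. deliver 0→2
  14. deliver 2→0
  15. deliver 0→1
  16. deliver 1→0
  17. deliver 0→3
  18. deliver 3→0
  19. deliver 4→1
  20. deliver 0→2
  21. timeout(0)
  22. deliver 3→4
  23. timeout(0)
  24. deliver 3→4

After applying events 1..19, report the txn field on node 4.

1

after 1 — timeout(0): n0:coor/t1/[-]
after 2 — deliver 0→2: n2:part/t1/[-]
after 3 — deliver 2→0: ·
after 4 — deliver 0→3: n3:part/t1/[-]
after 5 — deliver 3→0: ·
after 6 — deliver 0→1: n1:part/t1/[-]
after 7 — deliver 1→0: ·
after 8 — propose(0,'z'): n0:coor/t2/[-]
after 9 — deliver 0→2: n2:part/t2/[-]
after 10 — propose(0,'q'): n0:coor/t3/[-]
after 11 — deliver 0→4: n4:part/t1/[-]
after 12 — deliver 4→0: ·
after 13 — deliver 0→2: n2:part/t3/[-]
after 14 — deliver 2→0: ·
after 15 — deliver 0→1: n1:part/t2/[-]
after 16 — deliver 1→0: ·
after 17 — deliver 0→3: n3:part/t2/[-]
after 18 — deliver 3→0: ·
after 19 — deliver 4→1: ·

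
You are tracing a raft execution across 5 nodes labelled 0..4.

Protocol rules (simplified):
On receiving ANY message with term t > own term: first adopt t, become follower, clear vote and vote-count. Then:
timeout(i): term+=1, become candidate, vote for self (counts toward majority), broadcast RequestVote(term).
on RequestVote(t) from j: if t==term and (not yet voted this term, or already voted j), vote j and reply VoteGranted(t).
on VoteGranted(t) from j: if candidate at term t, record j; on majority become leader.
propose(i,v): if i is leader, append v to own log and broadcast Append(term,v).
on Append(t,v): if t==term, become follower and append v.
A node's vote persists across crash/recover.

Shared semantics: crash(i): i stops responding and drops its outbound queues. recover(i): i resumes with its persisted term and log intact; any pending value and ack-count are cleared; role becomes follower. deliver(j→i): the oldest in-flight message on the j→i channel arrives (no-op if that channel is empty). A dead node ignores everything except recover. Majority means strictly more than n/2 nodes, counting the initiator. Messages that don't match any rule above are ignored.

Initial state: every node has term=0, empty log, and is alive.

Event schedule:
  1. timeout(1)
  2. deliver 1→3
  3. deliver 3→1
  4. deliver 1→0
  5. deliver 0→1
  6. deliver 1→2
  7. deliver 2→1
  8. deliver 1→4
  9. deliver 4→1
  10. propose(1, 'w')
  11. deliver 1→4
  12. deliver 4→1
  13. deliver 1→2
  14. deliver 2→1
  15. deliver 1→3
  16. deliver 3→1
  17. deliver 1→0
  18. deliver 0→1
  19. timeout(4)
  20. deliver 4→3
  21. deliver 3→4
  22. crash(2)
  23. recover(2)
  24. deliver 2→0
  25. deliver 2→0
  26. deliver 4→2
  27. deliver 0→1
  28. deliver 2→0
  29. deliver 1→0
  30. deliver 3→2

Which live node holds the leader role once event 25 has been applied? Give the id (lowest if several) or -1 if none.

after 1 — timeout(1): n1:cand/t1/[-]
after 2 — deliver 1→3: n3:foll/t1/[-]
after 3 — deliver 3→1: ·
after 4 — deliver 1→0: n0:foll/t1/[-]
after 5 — deliver 0→1: n1:lead/t1/[-]
after 6 — deliver 1→2: n2:foll/t1/[-]
after 7 — deliver 2→1: ·
after 8 — deliver 1→4: n4:foll/t1/[-]
after 9 — deliver 4→1: ·
after 10 — propose(1,'w'): n1:lead/t1/[w]
after 11 — deliver 1→4: n4:foll/t1/[w]
after 12 — deliver 4→1: ·
after 13 — deliver 1→2: n2:foll/t1/[w]
after 14 — deliver 2→1: ·
after 15 — deliver 1→3: n3:foll/t1/[w]
after 16 — deliver 3→1: ·
after 17 — deliver 1→0: n0:foll/t1/[w]
after 18 — deliver 0→1: ·
after 19 — timeout(4): n4:cand/t2/[w]
after 20 — deliver 4→3: n3:foll/t2/[w]
after 21 — deliver 3→4: ·
after 22 — crash(2): n2:✗foll/t1/[w]
after 23 — recover(2): n2:foll/t1/[w]
after 24 — deliver 2→0: ·
after 25 — deliver 2→0: ·

1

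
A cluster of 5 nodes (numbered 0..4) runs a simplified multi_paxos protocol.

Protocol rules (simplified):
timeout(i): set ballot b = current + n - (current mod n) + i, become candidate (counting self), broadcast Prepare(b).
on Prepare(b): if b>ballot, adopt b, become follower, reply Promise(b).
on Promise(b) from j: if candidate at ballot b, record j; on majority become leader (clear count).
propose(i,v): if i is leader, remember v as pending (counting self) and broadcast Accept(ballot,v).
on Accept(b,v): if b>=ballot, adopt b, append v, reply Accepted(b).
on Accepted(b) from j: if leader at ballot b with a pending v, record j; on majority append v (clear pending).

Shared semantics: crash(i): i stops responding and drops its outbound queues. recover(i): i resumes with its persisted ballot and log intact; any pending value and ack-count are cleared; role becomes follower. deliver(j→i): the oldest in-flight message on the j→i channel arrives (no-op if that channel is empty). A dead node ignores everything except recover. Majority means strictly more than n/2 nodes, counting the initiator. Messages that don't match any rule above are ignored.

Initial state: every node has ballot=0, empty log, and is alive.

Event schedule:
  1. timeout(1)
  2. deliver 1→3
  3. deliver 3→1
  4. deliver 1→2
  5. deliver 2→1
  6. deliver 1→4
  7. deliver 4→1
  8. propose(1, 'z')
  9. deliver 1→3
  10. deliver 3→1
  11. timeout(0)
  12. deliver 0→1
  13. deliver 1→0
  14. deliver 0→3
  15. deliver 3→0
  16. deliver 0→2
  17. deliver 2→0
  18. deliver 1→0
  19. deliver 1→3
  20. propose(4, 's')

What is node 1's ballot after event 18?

6

step 1 timeout(1): 1={cand,b=6,log=-}
step 2 deliver 1→3: 3={foll,b=6,log=-}
step 3 deliver 3→1: —
step 4 deliver 1→2: 2={foll,b=6,log=-}
step 5 deliver 2→1: 1={lead,b=6,log=-}
step 6 deliver 1→4: 4={foll,b=6,log=-}
step 7 deliver 4→1: —
step 8 propose(1,'z'): —
step 9 deliver 1→3: 3={foll,b=6,log=z}
step 10 deliver 3→1: —
step 11 timeout(0): 0={cand,b=5,log=-}
step 12 deliver 0→1: —
step 13 deliver 1→0: 0={foll,b=6,log=-}
step 14 deliver 0→3: —
step 15 deliver 3→0: —
step 16 deliver 0→2: —
step 17 deliver 2→0: —
step 18 deliver 1→0: 0={foll,b=6,log=z}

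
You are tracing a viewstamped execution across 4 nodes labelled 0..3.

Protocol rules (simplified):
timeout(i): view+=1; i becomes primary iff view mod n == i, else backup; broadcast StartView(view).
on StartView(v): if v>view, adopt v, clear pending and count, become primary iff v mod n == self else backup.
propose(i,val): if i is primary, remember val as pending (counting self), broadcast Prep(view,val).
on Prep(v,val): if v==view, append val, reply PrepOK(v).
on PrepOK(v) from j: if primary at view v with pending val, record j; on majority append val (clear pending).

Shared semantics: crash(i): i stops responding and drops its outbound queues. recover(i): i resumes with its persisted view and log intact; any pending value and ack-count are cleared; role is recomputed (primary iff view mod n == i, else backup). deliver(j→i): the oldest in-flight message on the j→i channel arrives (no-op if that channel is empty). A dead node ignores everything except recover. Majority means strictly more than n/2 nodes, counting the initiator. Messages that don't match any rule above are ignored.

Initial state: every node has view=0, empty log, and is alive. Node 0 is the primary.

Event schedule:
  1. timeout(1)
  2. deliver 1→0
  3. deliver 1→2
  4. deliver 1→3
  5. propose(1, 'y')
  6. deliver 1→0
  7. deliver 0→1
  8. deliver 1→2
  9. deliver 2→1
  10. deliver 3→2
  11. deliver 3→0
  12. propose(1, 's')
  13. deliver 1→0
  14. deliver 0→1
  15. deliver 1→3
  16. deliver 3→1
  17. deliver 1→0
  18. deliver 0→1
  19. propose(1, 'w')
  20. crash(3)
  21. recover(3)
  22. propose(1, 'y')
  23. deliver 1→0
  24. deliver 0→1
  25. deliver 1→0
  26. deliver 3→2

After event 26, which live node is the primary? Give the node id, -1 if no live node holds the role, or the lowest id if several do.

after 1 — timeout(1): n1:prim/v1/[-]
after 2 — deliver 1→0: n0:back/v1/[-]
after 3 — deliver 1→2: n2:back/v1/[-]
after 4 — deliver 1→3: n3:back/v1/[-]
after 5 — propose(1,'y'): ·
after 6 — deliver 1→0: n0:back/v1/[y]
after 7 — deliver 0→1: ·
after 8 — deliver 1→2: n2:back/v1/[y]
after 9 — deliver 2→1: n1:prim/v1/[y]
after 10 — deliver 3→2: ·
after 11 — deliver 3→0: ·
after 12 — propose(1,'s'): ·
after 13 — deliver 1→0: n0:back/v1/[y,s]
after 14 — deliver 0→1: ·
after 15 — deliver 1→3: n3:back/v1/[y]
after 16 — deliver 3→1: n1:prim/v1/[y,s]
after 17 — deliver 1→0: ·
after 18 — deliver 0→1: ·
after 19 — propose(1,'w'): ·
after 20 — crash(3): n3:✗back/v1/[y]
after 21 — recover(3): n3:back/v1/[y]
after 22 — propose(1,'y'): ·
after 23 — deliver 1→0: n0:back/v1/[y,s,w]
after 24 — deliver 0→1: ·
after 25 — deliver 1→0: n0:back/v1/[y,s,w,y]
after 26 — deliver 3→2: ·

1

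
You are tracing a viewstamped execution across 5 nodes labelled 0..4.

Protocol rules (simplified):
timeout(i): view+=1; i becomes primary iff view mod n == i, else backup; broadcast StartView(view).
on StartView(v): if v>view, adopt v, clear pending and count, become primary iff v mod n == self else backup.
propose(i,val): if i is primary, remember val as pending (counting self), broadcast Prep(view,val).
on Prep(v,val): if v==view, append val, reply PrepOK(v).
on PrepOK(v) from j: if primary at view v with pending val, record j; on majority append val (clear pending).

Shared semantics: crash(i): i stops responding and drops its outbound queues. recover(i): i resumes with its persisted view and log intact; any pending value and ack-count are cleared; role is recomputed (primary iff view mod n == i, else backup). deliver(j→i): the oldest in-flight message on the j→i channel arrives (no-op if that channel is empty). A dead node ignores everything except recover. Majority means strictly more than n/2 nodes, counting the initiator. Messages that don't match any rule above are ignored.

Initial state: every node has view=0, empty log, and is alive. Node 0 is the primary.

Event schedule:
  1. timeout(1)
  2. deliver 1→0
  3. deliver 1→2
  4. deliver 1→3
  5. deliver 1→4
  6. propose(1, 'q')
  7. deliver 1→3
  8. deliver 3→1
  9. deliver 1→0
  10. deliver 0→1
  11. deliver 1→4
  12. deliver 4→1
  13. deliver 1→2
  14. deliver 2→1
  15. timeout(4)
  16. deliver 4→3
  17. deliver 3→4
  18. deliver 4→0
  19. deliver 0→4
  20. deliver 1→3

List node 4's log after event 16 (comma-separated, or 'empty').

q

1. timeout(1):  <1:prim v1 ->
2. deliver 1→0:  <0:back v1 ->
3. deliver 1→2:  <2:back v1 ->
4. deliver 1→3:  <3:back v1 ->
5. deliver 1→4:  <4:back v1 ->
6. propose(1,'q'):  nop
7. deliver 1→3:  <3:back v1 q>
8. deliver 3→1:  nop
9. deliver 1→0:  <0:back v1 q>
10. deliver 0→1:  <1:prim v1 q>
11. deliver 1→4:  <4:back v1 q>
12. deliver 4→1:  nop
13. deliver 1→2:  <2:back v1 q>
14. deliver 2→1:  nop
15. timeout(4):  <4:back v2 q>
16. deliver 4→3:  <3:back v2 q>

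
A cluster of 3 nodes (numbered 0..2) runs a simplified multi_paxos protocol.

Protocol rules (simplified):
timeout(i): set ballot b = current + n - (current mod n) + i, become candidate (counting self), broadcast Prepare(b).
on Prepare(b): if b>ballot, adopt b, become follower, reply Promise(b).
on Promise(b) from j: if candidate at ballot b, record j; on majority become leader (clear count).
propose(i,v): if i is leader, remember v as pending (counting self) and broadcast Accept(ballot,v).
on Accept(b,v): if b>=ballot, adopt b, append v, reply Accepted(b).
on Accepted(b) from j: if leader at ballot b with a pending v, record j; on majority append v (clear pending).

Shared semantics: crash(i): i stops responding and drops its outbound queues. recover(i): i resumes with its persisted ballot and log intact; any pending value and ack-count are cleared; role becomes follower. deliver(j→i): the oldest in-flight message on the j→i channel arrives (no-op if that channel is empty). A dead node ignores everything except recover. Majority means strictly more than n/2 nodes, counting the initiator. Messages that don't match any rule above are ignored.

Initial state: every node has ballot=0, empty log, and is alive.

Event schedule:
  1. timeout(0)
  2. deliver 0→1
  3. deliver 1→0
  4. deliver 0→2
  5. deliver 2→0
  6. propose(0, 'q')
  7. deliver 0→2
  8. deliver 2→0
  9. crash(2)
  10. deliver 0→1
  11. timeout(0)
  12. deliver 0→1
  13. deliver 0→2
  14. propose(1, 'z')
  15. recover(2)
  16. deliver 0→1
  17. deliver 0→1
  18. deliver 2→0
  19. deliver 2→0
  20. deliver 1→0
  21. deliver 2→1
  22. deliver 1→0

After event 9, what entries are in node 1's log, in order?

empty

e1 timeout(0): 0[cand,b=3,-]
e2 deliver 0→1: 1[foll,b=3,-]
e3 deliver 1→0: 0[lead,b=3,-]
e4 deliver 0→2: 2[foll,b=3,-]
e5 deliver 2→0: ·
e6 propose(0,'q'): ·
e7 deliver 0→2: 2[foll,b=3,q]
e8 deliver 2→0: 0[lead,b=3,q]
e9 crash(2): 2[✗foll,b=3,q]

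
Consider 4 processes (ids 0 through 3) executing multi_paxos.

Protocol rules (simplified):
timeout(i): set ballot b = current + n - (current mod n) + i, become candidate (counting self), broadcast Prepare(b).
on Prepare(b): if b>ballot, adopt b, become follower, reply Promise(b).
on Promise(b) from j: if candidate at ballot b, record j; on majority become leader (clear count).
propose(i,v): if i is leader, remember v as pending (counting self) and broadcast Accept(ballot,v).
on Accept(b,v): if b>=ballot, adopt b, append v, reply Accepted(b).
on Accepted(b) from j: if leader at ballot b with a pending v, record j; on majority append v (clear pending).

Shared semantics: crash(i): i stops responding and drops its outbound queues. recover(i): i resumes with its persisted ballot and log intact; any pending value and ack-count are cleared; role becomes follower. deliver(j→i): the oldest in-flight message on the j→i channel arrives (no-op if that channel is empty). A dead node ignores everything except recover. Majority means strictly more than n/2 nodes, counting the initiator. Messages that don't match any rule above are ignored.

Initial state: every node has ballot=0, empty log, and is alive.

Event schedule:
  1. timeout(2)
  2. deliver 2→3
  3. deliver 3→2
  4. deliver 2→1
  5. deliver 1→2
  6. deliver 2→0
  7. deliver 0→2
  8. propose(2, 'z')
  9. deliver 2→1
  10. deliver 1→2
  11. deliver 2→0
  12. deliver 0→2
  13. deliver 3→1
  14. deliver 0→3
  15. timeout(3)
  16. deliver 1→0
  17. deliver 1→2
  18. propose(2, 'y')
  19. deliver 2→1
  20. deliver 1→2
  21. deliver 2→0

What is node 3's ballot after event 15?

11

step 1 timeout(2): 2={cand,b=6,log=-}
step 2 deliver 2→3: 3={foll,b=6,log=-}
step 3 deliver 3→2: —
step 4 deliver 2→1: 1={foll,b=6,log=-}
step 5 deliver 1→2: 2={lead,b=6,log=-}
step 6 deliver 2→0: 0={foll,b=6,log=-}
step 7 deliver 0→2: —
step 8 propose(2,'z'): —
step 9 deliver 2→1: 1={foll,b=6,log=z}
step 10 deliver 1→2: —
step 11 deliver 2→0: 0={foll,b=6,log=z}
step 12 deliver 0→2: 2={lead,b=6,log=z}
step 13 deliver 3→1: —
step 14 deliver 0→3: —
step 15 timeout(3): 3={cand,b=11,log=-}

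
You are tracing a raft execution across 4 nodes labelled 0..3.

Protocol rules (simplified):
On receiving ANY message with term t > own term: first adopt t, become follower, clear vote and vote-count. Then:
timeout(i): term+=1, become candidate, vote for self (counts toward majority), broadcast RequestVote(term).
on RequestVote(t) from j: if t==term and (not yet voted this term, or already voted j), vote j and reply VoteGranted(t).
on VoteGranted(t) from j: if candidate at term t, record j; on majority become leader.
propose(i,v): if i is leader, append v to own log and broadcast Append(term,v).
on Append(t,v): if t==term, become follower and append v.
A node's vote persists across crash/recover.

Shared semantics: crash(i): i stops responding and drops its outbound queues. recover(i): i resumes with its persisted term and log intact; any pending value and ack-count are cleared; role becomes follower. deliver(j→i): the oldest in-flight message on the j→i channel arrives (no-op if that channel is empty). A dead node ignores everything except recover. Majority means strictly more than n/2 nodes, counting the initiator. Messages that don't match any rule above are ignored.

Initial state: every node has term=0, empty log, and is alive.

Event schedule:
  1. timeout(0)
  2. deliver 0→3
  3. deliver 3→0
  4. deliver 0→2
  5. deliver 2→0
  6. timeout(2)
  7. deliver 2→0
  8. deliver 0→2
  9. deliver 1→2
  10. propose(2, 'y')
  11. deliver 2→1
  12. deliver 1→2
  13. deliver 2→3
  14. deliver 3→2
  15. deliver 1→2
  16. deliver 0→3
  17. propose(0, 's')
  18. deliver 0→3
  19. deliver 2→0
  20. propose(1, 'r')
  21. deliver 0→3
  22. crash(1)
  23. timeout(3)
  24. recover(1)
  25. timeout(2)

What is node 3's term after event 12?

e1 timeout(0): 0[cand,t=1,-]
e2 deliver 0→3: 3[foll,t=1,-]
e3 deliver 3→0: ·
e4 deliver 0→2: 2[foll,t=1,-]
e5 deliver 2→0: 0[lead,t=1,-]
e6 timeout(2): 2[cand,t=2,-]
e7 deliver 2→0: 0[foll,t=2,-]
e8 deliver 0→2: ·
e9 deliver 1→2: ·
e10 propose(2,'y'): ·
e11 deliver 2→1: 1[foll,t=2,-]
e12 deliver 1→2: 2[lead,t=2,-]

1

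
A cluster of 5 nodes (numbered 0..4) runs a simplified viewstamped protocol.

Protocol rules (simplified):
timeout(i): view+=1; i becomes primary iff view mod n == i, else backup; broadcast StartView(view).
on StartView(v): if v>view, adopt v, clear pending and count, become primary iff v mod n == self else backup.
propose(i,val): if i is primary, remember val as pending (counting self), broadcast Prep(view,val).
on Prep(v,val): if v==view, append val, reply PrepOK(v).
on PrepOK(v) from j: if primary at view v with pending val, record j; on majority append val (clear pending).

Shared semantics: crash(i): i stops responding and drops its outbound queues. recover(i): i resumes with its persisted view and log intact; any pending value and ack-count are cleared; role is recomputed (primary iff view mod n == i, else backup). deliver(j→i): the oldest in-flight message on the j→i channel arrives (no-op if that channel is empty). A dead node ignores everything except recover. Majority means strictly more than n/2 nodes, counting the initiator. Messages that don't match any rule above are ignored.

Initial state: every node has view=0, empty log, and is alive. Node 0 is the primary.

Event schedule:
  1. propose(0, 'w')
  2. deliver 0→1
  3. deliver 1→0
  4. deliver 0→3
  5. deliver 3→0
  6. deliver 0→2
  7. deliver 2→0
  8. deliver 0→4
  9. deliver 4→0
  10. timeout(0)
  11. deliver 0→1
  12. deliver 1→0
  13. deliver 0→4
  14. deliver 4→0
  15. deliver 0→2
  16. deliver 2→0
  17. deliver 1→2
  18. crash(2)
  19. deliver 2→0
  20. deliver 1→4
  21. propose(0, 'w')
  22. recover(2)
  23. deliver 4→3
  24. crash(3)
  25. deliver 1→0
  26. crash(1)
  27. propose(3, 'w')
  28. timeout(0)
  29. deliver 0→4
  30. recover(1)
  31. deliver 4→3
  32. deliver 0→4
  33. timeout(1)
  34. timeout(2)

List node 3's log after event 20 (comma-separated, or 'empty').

w

after 1 — propose(0,'w'): ·
after 2 — deliver 0→1: n1:back/v0/[w]
after 3 — deliver 1→0: ·
after 4 — deliver 0→3: n3:back/v0/[w]
after 5 — deliver 3→0: n0:prim/v0/[w]
after 6 — deliver 0→2: n2:back/v0/[w]
after 7 — deliver 2→0: ·
after 8 — deliver 0→4: n4:back/v0/[w]
after 9 — deliver 4→0: ·
after 10 — timeout(0): n0:back/v1/[w]
after 11 — deliver 0→1: n1:prim/v1/[w]
after 12 — deliver 1→0: ·
after 13 — deliver 0→4: n4:back/v1/[w]
after 14 — deliver 4→0: ·
after 15 — deliver 0→2: n2:back/v1/[w]
after 16 — deliver 2→0: ·
after 17 — deliver 1→2: ·
after 18 — crash(2): n2:✗back/v1/[w]
after 19 — deliver 2→0: ·
after 20 — deliver 1→4: ·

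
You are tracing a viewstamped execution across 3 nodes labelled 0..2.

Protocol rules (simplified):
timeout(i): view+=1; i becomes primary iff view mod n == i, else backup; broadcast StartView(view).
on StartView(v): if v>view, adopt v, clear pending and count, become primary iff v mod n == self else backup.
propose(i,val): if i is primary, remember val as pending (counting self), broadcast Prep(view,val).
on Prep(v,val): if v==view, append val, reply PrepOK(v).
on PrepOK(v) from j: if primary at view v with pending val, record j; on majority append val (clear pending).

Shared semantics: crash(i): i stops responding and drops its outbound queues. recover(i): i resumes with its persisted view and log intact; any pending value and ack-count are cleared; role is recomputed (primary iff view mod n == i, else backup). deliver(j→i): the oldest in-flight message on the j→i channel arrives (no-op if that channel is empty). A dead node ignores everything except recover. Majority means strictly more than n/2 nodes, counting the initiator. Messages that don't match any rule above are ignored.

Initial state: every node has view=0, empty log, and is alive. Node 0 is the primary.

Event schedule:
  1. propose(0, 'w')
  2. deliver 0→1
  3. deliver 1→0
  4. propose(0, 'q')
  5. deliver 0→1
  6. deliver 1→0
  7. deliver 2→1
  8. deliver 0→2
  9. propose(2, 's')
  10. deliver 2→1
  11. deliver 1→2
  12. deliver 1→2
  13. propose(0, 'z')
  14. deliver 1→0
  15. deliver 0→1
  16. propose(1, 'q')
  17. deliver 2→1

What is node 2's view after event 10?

1. propose(0,'w'):  nop
2. deliver 0→1:  <1:back v0 w>
3. deliver 1→0:  <0:prim v0 w>
4. propose(0,'q'):  nop
5. deliver 0→1:  <1:back v0 w,q>
6. deliver 1→0:  <0:prim v0 w,q>
7. deliver 2→1:  nop
8. deliver 0→2:  <2:back v0 w>
9. propose(2,'s'):  nop
10. deliver 2→1:  nop

0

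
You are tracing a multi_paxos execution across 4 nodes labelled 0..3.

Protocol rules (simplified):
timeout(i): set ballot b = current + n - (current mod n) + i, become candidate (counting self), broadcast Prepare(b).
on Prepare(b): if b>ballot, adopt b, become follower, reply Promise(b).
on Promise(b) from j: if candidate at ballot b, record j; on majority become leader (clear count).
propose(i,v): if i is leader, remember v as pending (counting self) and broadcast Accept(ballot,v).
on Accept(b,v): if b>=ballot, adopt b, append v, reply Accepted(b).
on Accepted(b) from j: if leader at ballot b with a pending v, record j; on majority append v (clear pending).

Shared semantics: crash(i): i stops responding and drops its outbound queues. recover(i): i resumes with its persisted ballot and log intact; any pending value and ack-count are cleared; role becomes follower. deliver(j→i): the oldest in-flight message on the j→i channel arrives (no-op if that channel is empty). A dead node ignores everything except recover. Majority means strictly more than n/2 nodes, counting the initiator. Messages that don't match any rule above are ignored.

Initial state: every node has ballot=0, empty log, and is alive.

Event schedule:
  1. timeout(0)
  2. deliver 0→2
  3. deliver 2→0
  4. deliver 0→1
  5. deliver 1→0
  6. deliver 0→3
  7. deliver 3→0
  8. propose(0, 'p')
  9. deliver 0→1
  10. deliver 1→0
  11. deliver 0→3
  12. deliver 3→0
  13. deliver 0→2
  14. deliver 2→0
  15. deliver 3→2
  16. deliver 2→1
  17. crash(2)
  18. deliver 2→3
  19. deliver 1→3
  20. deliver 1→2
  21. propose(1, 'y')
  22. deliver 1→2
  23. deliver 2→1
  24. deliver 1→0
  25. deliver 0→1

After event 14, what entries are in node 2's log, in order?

after 1 — timeout(0): n0:cand/b4/[-]
after 2 — deliver 0→2: n2:foll/b4/[-]
after 3 — deliver 2→0: ·
after 4 — deliver 0→1: n1:foll/b4/[-]
after 5 — deliver 1→0: n0:lead/b4/[-]
after 6 — deliver 0→3: n3:foll/b4/[-]
after 7 — deliver 3→0: ·
after 8 — propose(0,'p'): ·
after 9 — deliver 0→1: n1:foll/b4/[p]
after 10 — deliver 1→0: ·
after 11 — deliver 0→3: n3:foll/b4/[p]
after 12 — deliver 3→0: n0:lead/b4/[p]
after 13 — deliver 0→2: n2:foll/b4/[p]
after 14 — deliver 2→0: ·

p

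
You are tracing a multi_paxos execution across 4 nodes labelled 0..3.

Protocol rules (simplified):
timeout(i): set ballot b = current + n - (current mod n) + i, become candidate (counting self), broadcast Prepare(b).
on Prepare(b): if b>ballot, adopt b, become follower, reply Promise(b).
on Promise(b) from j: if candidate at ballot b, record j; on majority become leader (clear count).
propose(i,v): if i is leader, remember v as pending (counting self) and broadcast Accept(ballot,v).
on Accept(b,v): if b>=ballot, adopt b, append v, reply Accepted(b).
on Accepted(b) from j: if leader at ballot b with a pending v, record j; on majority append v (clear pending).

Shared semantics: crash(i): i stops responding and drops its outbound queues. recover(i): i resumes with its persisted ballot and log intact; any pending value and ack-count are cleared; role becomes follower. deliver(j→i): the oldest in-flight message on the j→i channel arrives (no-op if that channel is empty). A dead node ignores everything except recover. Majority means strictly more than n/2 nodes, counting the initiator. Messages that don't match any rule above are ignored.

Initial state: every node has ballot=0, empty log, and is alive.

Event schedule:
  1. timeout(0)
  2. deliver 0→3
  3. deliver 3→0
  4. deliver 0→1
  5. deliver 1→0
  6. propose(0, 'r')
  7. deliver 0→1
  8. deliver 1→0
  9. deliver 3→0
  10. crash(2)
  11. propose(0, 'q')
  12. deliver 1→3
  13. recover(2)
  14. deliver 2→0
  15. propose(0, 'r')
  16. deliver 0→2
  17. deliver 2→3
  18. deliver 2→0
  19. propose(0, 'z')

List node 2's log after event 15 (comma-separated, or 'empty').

empty

after 1 — timeout(0): n0:cand/b4/[-]
after 2 — deliver 0→3: n3:foll/b4/[-]
after 3 — deliver 3→0: ·
after 4 — deliver 0→1: n1:foll/b4/[-]
after 5 — deliver 1→0: n0:lead/b4/[-]
after 6 — propose(0,'r'): ·
after 7 — deliver 0→1: n1:foll/b4/[r]
after 8 — deliver 1→0: ·
after 9 — deliver 3→0: ·
after 10 — crash(2): n2:✗foll/b0/[-]
after 11 — propose(0,'q'): ·
after 12 — deliver 1→3: ·
after 13 — recover(2): n2:foll/b0/[-]
after 14 — deliver 2→0: ·
after 15 — propose(0,'r'): ·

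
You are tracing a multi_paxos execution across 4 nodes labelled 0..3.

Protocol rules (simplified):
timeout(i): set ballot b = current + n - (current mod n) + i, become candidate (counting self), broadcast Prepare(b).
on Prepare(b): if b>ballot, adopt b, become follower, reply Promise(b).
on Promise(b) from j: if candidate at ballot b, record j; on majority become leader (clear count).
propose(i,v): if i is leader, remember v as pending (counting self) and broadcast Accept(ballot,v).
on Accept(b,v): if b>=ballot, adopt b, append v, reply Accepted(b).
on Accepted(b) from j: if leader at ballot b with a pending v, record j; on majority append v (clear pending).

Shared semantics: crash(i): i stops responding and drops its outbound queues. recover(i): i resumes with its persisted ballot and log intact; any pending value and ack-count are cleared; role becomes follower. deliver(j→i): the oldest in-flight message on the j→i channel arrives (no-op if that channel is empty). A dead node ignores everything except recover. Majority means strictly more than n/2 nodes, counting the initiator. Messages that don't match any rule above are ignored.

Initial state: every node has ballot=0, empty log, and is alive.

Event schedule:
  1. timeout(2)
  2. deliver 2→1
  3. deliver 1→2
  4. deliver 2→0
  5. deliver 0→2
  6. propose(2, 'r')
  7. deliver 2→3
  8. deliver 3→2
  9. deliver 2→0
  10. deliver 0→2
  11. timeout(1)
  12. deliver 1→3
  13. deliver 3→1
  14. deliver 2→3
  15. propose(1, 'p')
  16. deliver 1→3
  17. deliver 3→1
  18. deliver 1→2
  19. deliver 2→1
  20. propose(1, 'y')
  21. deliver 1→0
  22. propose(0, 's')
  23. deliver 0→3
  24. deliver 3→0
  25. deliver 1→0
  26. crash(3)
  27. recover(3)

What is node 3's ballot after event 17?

9

after 1 — timeout(2): n2:cand/b6/[-]
after 2 — deliver 2→1: n1:foll/b6/[-]
after 3 — deliver 1→2: ·
after 4 — deliver 2→0: n0:foll/b6/[-]
after 5 — deliver 0→2: n2:lead/b6/[-]
after 6 — propose(2,'r'): ·
after 7 — deliver 2→3: n3:foll/b6/[-]
after 8 — deliver 3→2: ·
after 9 — deliver 2→0: n0:foll/b6/[r]
after 10 — deliver 0→2: ·
after 11 — timeout(1): n1:cand/b9/[-]
after 12 — deliver 1→3: n3:foll/b9/[-]
after 13 — deliver 3→1: ·
after 14 — deliver 2→3: ·
after 15 — propose(1,'p'): ·
after 16 — deliver 1→3: ·
after 17 — deliver 3→1: ·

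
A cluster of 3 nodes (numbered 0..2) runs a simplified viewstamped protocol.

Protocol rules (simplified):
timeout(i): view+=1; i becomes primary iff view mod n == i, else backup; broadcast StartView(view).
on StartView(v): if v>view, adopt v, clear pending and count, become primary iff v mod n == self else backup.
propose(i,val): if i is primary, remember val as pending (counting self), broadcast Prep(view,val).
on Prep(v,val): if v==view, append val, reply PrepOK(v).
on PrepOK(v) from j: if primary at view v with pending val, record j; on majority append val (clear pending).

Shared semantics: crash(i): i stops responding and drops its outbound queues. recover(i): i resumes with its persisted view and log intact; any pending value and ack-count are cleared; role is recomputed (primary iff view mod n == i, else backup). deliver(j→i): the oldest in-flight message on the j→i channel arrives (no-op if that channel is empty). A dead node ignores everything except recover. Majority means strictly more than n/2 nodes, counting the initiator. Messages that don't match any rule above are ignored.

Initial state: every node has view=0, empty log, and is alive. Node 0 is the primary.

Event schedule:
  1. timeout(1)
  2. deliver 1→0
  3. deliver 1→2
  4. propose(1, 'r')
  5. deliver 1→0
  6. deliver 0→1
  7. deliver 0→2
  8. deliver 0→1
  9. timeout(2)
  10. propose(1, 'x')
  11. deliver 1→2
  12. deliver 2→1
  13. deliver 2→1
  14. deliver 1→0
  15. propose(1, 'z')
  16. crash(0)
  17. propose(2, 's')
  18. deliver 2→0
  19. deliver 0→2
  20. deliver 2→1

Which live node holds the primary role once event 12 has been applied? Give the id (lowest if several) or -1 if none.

[1] timeout(1) → N1(prim v1 [-])
[2] deliver 1→0 → N0(back v1 [-])
[3] deliver 1→2 → N2(back v1 [-])
[4] propose(1,'r') → ∅
[5] deliver 1→0 → N0(back v1 [r])
[6] deliver 0→1 → N1(prim v1 [r])
[7] deliver 0→2 → ∅
[8] deliver 0→1 → ∅
[9] timeout(2) → N2(prim v2 [-])
[10] propose(1,'x') → ∅
[11] deliver 1→2 → ∅
[12] deliver 2→1 → N1(back v2 [r])

2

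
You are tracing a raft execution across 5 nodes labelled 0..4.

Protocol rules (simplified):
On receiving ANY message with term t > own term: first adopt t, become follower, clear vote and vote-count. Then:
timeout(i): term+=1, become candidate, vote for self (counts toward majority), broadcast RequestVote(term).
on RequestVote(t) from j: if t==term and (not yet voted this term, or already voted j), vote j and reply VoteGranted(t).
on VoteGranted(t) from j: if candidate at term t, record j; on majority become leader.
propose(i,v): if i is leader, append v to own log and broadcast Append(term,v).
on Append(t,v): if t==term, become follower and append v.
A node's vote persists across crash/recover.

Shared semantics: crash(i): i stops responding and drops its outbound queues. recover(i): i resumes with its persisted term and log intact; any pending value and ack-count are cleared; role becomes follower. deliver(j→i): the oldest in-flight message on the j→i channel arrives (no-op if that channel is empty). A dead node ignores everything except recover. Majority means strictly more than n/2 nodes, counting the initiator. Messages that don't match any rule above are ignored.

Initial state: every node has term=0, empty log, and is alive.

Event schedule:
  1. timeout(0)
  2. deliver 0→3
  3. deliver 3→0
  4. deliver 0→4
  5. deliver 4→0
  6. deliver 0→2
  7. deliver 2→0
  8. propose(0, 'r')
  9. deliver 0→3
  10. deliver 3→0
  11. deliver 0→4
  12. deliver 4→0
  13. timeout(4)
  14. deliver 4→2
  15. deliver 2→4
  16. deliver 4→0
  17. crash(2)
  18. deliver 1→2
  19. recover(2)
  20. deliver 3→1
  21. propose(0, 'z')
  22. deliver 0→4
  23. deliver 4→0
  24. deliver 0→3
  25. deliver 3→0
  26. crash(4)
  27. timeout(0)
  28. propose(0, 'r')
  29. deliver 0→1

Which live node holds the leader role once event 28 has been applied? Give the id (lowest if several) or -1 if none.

e1 timeout(0): 0[cand,t=1,-]
e2 deliver 0→3: 3[foll,t=1,-]
e3 deliver 3→0: ·
e4 deliver 0→4: 4[foll,t=1,-]
e5 deliver 4→0: 0[lead,t=1,-]
e6 deliver 0→2: 2[foll,t=1,-]
e7 deliver 2→0: ·
e8 propose(0,'r'): 0[lead,t=1,r]
e9 deliver 0→3: 3[foll,t=1,r]
e10 deliver 3→0: ·
e11 deliver 0→4: 4[foll,t=1,r]
e12 deliver 4→0: ·
e13 timeout(4): 4[cand,t=2,r]
e14 deliver 4→2: 2[foll,t=2,-]
e15 deliver 2→4: ·
e16 deliver 4→0: 0[foll,t=2,r]
e17 crash(2): 2[✗foll,t=2,-]
e18 deliver 1→2: ·
e19 recover(2): 2[foll,t=2,-]
e20 deliver 3→1: ·
e21 propose(0,'z'): ·
e22 deliver 0→4: 4[lead,t=2,r]
e23 deliver 4→0: ·
e24 deliver 0→3: ·
e25 deliver 3→0: ·
e26 crash(4): 4[✗lead,t=2,r]
e27 timeout(0): 0[cand,t=3,r]
e28 propose(0,'r'): ·

-1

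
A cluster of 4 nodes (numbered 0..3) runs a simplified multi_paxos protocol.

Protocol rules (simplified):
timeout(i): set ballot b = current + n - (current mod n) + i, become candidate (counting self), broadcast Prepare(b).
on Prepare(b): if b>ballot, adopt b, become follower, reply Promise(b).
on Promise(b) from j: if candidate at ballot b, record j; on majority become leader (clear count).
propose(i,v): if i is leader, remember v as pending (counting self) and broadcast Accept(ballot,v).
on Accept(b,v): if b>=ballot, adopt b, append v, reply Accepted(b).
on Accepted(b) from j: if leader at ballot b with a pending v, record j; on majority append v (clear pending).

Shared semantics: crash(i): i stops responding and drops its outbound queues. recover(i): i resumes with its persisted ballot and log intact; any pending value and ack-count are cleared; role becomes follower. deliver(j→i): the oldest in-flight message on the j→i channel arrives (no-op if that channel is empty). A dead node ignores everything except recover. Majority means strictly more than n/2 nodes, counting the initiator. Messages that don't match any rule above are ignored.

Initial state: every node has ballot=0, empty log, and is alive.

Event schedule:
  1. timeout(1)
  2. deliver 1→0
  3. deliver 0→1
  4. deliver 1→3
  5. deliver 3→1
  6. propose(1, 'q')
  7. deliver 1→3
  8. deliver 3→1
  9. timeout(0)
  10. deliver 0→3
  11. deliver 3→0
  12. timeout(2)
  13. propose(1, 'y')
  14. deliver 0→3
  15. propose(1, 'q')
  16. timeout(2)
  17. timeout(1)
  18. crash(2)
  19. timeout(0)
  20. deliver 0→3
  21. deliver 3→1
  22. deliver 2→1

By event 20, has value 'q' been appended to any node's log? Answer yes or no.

yes

after 1 — timeout(1): n1:cand/b5/[-]
after 2 — deliver 1→0: n0:foll/b5/[-]
after 3 — deliver 0→1: ·
after 4 — deliver 1→3: n3:foll/b5/[-]
after 5 — deliver 3→1: n1:lead/b5/[-]
after 6 — propose(1,'q'): ·
after 7 — deliver 1→3: n3:foll/b5/[q]
after 8 — deliver 3→1: ·
after 9 — timeout(0): n0:cand/b8/[-]
after 10 — deliver 0→3: n3:foll/b8/[q]
after 11 — deliver 3→0: ·
after 12 — timeout(2): n2:cand/b6/[-]
after 13 — propose(1,'y'): ·
after 14 — deliver 0→3: ·
after 15 — propose(1,'q'): ·
after 16 — timeout(2): n2:cand/b10/[-]
after 17 — timeout(1): n1:cand/b9/[-]
after 18 — crash(2): n2:✗cand/b10/[-]
after 19 — timeout(0): n0:cand/b12/[-]
after 20 — deliver 0→3: n3:foll/b12/[q]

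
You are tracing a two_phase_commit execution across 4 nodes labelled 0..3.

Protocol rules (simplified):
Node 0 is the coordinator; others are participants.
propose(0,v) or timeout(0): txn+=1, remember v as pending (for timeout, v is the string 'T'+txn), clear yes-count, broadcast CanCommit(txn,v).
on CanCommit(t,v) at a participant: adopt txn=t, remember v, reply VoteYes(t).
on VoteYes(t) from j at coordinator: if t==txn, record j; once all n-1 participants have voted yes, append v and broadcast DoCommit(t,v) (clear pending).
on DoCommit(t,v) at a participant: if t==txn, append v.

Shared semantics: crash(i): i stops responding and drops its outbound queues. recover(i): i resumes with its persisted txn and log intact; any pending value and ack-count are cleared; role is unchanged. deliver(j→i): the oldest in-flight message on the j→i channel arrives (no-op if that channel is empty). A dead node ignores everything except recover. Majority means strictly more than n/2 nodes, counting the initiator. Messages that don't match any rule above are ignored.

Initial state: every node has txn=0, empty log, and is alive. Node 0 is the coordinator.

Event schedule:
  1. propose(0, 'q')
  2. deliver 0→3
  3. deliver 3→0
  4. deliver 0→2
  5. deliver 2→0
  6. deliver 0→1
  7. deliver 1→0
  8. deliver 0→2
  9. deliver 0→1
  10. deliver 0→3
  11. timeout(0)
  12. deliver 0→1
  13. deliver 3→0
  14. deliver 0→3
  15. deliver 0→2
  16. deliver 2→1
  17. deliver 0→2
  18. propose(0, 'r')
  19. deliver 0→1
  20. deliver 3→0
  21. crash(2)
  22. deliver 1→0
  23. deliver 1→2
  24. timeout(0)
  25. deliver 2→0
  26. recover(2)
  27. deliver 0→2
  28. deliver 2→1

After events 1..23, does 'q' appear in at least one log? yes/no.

e1 propose(0,'q'): 0[coor,t=1,-]
e2 deliver 0→3: 3[part,t=1,-]
e3 deliver 3→0: ·
e4 deliver 0→2: 2[part,t=1,-]
e5 deliver 2→0: ·
e6 deliver 0→1: 1[part,t=1,-]
e7 deliver 1→0: 0[coor,t=1,q]
e8 deliver 0→2: 2[part,t=1,q]
e9 deliver 0→1: 1[part,t=1,q]
e10 deliver 0→3: 3[part,t=1,q]
e11 timeout(0): 0[coor,t=2,q]
e12 deliver 0→1: 1[part,t=2,q]
e13 deliver 3→0: ·
e14 deliver 0→3: 3[part,t=2,q]
e15 deliver 0→2: 2[part,t=2,q]
e16 deliver 2→1: ·
e17 deliver 0→2: ·
e18 propose(0,'r'): 0[coor,t=3,q]
e19 deliver 0→1: 1[part,t=3,q]
e20 deliver 3→0: ·
e21 crash(2): 2[✗part,t=2,q]
e22 deliver 1→0: ·
e23 deliver 1→2: ·

yes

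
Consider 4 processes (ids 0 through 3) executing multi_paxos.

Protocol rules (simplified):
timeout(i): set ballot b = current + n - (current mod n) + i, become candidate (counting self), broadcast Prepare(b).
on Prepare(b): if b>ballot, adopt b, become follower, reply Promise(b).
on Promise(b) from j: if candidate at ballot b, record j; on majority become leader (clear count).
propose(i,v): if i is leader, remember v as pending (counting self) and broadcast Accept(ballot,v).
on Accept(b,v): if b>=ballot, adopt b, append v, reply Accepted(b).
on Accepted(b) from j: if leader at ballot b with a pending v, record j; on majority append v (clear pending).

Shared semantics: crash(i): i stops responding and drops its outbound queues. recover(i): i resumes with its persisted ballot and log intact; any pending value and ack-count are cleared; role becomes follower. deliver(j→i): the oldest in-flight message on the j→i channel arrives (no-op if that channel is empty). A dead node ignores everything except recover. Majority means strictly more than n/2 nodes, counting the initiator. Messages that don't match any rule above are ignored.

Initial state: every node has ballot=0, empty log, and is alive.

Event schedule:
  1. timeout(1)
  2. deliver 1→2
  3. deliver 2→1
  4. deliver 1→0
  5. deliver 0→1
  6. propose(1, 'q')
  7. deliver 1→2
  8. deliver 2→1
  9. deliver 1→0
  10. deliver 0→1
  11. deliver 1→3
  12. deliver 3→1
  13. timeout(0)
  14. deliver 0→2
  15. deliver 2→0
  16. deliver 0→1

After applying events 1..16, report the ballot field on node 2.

e1 timeout(1): 1[cand,b=5,-]
e2 deliver 1→2: 2[foll,b=5,-]
e3 deliver 2→1: ·
e4 deliver 1→0: 0[foll,b=5,-]
e5 deliver 0→1: 1[lead,b=5,-]
e6 propose(1,'q'): ·
e7 deliver 1→2: 2[foll,b=5,q]
e8 deliver 2→1: ·
e9 deliver 1→0: 0[foll,b=5,q]
e10 deliver 0→1: 1[lead,b=5,q]
e11 deliver 1→3: 3[foll,b=5,-]
e12 deliver 3→1: ·
e13 timeout(0): 0[cand,b=8,q]
e14 deliver 0→2: 2[foll,b=8,q]
e15 deliver 2→0: ·
e16 deliver 0→1: 1[foll,b=8,q]

8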